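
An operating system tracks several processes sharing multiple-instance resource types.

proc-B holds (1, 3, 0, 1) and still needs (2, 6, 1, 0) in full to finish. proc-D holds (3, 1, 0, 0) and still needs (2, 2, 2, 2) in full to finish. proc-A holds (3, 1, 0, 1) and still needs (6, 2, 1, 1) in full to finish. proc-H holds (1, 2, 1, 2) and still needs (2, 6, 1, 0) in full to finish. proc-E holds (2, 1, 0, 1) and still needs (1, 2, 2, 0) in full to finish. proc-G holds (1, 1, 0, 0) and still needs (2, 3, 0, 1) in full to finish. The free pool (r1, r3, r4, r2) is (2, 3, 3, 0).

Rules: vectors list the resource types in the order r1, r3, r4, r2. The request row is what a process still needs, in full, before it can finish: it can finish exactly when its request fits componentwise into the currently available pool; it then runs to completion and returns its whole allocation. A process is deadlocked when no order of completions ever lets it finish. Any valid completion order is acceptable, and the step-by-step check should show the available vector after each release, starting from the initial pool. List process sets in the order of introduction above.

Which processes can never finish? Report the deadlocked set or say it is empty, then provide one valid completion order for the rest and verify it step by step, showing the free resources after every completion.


Deadlocked: proc-B, proc-D, proc-A and proc-H.
Key observation: after proc-E, proc-G the pool peaks at (5, 5, 3, 1), and each blocked process is short somewhere: proc-B on r3; proc-D on r2; proc-A on r1; proc-H on r3.
One completion order for the rest: proc-E, proc-G. Step-by-step check:
  pool = (2, 3, 3, 0)
  proc-E needs (1, 2, 2, 0) <= (2, 3, 3, 0) -> finishes; pool += (2, 1, 0, 1) = (4, 4, 3, 1)
  proc-G needs (2, 3, 0, 1) <= (4, 4, 3, 1) -> finishes; pool += (1, 1, 0, 0) = (5, 5, 3, 1)
The blocked processes can never fit:
  blocked: proc-B wants (2, 6, 1, 0), pool (5, 5, 3, 1) — not enough r3
  blocked: proc-D wants (2, 2, 2, 2), pool (5, 5, 3, 1) — not enough r2
  blocked: proc-A wants (6, 2, 1, 1), pool (5, 5, 3, 1) — not enough r1
  blocked: proc-H wants (2, 6, 1, 0), pool (5, 5, 3, 1) — not enough r3


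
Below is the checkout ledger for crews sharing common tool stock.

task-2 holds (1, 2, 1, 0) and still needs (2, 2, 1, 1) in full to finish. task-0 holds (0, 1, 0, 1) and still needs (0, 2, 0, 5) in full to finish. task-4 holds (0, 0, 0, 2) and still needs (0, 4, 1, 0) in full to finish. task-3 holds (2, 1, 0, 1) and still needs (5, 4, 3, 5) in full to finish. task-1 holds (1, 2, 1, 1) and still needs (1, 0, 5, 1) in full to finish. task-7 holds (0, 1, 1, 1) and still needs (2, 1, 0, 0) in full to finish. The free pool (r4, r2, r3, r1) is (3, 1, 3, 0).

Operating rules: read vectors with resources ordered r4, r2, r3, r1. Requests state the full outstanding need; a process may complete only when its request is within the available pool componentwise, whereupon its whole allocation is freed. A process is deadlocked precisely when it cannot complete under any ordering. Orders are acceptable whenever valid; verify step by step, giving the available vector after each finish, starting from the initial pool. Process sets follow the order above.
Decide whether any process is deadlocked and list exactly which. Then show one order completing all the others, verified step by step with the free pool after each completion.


Deadlocked set: task-0 and task-3.
Key observation: no order helps: past task-7, task-2, task-4, task-1, the free pool tops out at (5, 6, 6, 4), below what each blocked process needs in r1.
One completion order for the rest: task-7, task-2, task-4, task-1. Walking it through:
  pool = (3, 1, 3, 0)
  task-7 needs (2, 1, 0, 0) <= (3, 1, 3, 0) -> finishes; pool += (0, 1, 1, 1) = (3, 2, 4, 1)
  task-2 needs (2, 2, 1, 1) <= (3, 2, 4, 1) -> finishes; pool += (1, 2, 1, 0) = (4, 4, 5, 1)
  task-4 needs (0, 4, 1, 0) <= (4, 4, 5, 1) -> finishes; pool += (0, 0, 0, 2) = (4, 4, 5, 3)
  task-1 needs (1, 0, 5, 1) <= (4, 4, 5, 3) -> finishes; pool += (1, 2, 1, 1) = (5, 6, 6, 4)
The stuck group stays short no matter what:
  task-0 cannot run: need (0, 2, 0, 5) vs free (5, 6, 6, 4) (insufficient r1)
  task-3 cannot run: need (5, 4, 3, 5) vs free (5, 6, 6, 4) (insufficient r1)


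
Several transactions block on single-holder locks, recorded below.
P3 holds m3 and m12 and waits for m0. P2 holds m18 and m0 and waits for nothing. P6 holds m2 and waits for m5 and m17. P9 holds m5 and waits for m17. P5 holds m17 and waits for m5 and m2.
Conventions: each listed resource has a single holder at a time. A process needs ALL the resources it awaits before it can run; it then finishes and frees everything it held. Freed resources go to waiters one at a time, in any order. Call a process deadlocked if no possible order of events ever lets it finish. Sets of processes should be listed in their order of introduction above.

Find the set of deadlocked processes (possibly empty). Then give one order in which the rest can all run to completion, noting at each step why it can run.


The deadlocked set is P6, P9 and P5.
Key observation: nobody on the ring P6 -> P9 -> P5 -> P6 can start until another member finishes, which never happens; no other process is dragged down with it.
The rest can finish in the order P2, P3.
Verifying each step:
  P2: no waits; runs immediately, freeing m18 and m0
  run P3 (all its waits — m0 — are resolved); releases m3 and m12


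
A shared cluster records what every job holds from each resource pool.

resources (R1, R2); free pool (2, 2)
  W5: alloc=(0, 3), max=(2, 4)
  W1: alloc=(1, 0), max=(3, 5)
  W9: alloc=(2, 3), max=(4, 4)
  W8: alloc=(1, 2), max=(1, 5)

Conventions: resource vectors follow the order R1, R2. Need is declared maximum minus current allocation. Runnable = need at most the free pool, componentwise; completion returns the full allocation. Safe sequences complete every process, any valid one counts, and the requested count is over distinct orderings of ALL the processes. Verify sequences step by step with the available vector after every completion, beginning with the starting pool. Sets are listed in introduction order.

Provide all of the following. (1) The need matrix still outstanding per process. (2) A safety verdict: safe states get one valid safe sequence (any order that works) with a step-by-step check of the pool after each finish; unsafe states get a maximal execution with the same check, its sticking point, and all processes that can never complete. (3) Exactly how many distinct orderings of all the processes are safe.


(1) Remaining need (order R1, R2):
  W5: (2, 1)
  W1: (2, 5)
  W9: (2, 1)
  W8: (0, 3)
(2) The state is SAFE; one workable sequence: W9, W5, W1, W8.
Key observation: the order's first zero-slack moment is W9 ((2, 1) needed, (2, 2) free — a requested resource with nothing to spare).
Check, step by step:
  pool = (2, 2)
  run W9 (needs (2, 1), free (2, 2)); after release of (2, 3) the pool is (4, 5)
  run W5 (needs (2, 1), free (4, 5)); after release of (0, 3) the pool is (4, 8)
  run W1 (needs (2, 5), free (4, 8)); after release of (1, 0) the pool is (5, 8)
  run W8 (needs (0, 3), free (5, 8)); after release of (1, 2) the pool is (6, 10)
(3) Exactly 12 of the possible complete orderings are safe sequences.


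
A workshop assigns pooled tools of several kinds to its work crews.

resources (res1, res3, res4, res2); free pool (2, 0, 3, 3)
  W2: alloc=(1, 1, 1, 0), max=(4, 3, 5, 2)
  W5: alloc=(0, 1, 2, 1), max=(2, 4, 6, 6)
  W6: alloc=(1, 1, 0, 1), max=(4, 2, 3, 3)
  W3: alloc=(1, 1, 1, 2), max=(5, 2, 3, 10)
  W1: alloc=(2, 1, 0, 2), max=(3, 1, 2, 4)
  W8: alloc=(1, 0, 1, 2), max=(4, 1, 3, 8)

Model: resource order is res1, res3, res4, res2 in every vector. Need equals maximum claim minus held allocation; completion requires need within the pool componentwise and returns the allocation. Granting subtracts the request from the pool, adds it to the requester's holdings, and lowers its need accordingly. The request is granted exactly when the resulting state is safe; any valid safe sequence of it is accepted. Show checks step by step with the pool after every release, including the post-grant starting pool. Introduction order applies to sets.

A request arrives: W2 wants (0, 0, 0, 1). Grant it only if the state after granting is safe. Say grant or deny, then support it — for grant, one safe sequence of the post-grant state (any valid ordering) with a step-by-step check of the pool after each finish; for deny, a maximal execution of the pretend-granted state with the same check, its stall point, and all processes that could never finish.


DENY: after the grant no complete ordering would exist.
Key observation: after W1, W6 the pool peaks at (5, 2, 3, 5), and each blocked process is short somewhere: W2 on res4; W5 on res3, res4; W3 on res2; W8 on res2.
Pretend the grant happened; the run W1, W6 goes as far as possible. Step-by-step check:
  pool = (2, 0, 3, 2)
  W1: need (1, 0, 2, 2) fits (2, 0, 3, 2); releases (2, 1, 0, 2), pool now (4, 1, 3, 4)
  W6: need (3, 1, 3, 2) fits (4, 1, 3, 4); releases (1, 1, 0, 1), pool now (5, 2, 3, 5)
  W2 cannot run: need (3, 2, 4, 1) vs free (5, 2, 3, 5) (insufficient res4)
  W5 cannot run: need (2, 3, 4, 5) vs free (5, 2, 3, 5) (insufficient res3 and res4)
  W3 cannot run: need (4, 1, 2, 8) vs free (5, 2, 3, 5) (insufficient res2)
  W8 cannot run: need (3, 1, 2, 6) vs free (5, 2, 3, 5) (insufficient res2)
Had the request been granted, W2, W5, W3 and W8 could never finish.


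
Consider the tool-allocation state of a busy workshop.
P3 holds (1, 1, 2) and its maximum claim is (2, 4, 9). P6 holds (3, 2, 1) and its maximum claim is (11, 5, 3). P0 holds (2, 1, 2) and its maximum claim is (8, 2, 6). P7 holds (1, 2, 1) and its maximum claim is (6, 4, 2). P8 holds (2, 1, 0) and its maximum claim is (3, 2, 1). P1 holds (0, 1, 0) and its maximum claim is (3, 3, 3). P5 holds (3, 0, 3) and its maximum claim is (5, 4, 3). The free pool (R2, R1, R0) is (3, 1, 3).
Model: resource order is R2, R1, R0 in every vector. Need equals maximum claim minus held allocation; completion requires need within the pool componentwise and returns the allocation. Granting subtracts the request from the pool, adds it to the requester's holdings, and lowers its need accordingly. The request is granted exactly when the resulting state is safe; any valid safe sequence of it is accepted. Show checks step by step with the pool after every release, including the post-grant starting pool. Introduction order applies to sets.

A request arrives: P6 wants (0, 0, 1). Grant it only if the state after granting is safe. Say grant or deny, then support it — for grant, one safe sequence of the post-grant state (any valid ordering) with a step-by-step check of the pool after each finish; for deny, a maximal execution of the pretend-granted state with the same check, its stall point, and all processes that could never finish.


GRANT. The post-grant state is safe; one safe sequence: P8, P7, P5, P0, P1, P3, P6.
Key observation: granting shrinks the pool to (3, 1, 2), yet P8 still fits and the chain goes through.
Step-by-step check of the post-grant state:
  pool = (3, 1, 2)
  run P8 (needs (1, 1, 1), free (3, 1, 2)); after release of (2, 1, 0) the pool is (5, 2, 2)
  run P7 (needs (5, 2, 1), free (5, 2, 2)); after release of (1, 2, 1) the pool is (6, 4, 3)
  run P5 (needs (2, 4, 0), free (6, 4, 3)); after release of (3, 0, 3) the pool is (9, 4, 6)
  run P0 (needs (6, 1, 4), free (9, 4, 6)); after release of (2, 1, 2) the pool is (11, 5, 8)
  run P1 (needs (3, 2, 3), free (11, 5, 8)); after release of (0, 1, 0) the pool is (11, 6, 8)
  run P3 (needs (1, 3, 7), free (11, 6, 8)); after release of (1, 1, 2) the pool is (12, 7, 10)
  run P6 (needs (8, 3, 1), free (12, 7, 10)); after release of (3, 2, 2) the pool is (15, 9, 12)


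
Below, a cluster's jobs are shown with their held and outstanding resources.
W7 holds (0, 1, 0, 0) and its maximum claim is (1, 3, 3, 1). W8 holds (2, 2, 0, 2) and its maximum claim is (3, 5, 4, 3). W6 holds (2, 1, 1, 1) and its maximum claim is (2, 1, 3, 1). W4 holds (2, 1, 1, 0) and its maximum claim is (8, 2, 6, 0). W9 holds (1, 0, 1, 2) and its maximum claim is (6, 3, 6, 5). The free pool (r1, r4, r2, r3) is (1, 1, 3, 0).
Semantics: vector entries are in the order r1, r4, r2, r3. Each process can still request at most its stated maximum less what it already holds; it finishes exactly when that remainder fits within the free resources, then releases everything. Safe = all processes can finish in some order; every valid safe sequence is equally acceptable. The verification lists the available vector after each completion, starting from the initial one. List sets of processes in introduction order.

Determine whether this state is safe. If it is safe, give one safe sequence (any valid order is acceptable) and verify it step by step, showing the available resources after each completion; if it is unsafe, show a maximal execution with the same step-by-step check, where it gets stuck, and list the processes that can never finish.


The state is UNSAFE.
Key observation: after W6, W7, W8 complete, (5, 5, 4, 3) is the best the pool ever gets, yet each leftover process wants more r2.
The run W6, W7, W8 cannot be extended any further. Step-by-step check:
  pool = (1, 1, 3, 0)
  W6 needs (0, 0, 2, 0) <= (1, 1, 3, 0) -> finishes; pool += (2, 1, 1, 1) = (3, 2, 4, 1)
  W7 needs (1, 2, 3, 1) <= (3, 2, 4, 1) -> finishes; pool += (0, 1, 0, 0) = (3, 3, 4, 1)
  W8 needs (1, 3, 4, 1) <= (3, 3, 4, 1) -> finishes; pool += (2, 2, 0, 2) = (5, 5, 4, 3)
  blocked: W4 wants (6, 1, 5, 0), pool (5, 5, 4, 3) — not enough r1 and r2
  blocked: W9 wants (5, 3, 5, 3), pool (5, 5, 4, 3) — not enough r2
Processes that can never finish: W4 and W9.


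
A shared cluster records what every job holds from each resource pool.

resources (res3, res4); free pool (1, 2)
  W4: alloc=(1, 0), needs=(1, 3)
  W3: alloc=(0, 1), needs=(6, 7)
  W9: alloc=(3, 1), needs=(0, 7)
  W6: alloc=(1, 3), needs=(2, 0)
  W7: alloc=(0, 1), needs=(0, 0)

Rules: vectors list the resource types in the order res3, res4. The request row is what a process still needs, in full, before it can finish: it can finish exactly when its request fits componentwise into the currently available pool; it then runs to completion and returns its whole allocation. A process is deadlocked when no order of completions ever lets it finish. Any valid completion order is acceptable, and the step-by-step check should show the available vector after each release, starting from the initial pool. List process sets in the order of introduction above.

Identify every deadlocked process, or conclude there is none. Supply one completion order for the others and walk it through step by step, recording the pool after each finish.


Deadlocked: W3 and W9.
Key observation: W7, W4, W6 can finish, but then (3, 6) is all there is, and the blocked group's res4 demands exceed it.
The rest can finish in the order W7, W4, W6. Step-by-step check:
  pool = (1, 2)
  W7 needs (0, 0) <= (1, 2) -> finishes; pool += (0, 1) = (1, 3)
  W4 needs (1, 3) <= (1, 3) -> finishes; pool += (1, 0) = (2, 3)
  W6 needs (2, 0) <= (2, 3) -> finishes; pool += (1, 3) = (3, 6)
The stuck group stays short no matter what:
  W3 still needs (6, 7) but only (3, 6) is free — short on res3 and res4
  W9 still needs (0, 7) but only (3, 6) is free — short on res4


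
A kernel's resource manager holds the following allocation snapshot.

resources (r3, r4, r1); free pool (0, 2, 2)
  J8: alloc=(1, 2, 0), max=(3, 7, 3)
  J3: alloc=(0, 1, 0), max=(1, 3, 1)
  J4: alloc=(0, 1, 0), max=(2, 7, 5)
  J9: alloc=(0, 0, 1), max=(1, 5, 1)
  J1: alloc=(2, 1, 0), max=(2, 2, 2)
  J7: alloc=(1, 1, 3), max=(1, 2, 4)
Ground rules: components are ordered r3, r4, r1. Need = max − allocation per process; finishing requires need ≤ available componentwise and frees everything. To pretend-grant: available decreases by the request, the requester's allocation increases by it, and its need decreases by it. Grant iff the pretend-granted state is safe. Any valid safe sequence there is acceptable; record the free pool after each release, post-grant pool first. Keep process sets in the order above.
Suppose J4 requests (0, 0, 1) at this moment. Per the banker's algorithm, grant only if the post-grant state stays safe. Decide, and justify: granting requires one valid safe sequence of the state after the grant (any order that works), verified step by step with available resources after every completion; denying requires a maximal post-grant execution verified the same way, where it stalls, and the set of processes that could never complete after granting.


GRANT: granting preserves safety; a valid post-grant sequence is J7, J3, J1, J8, J4, J9.
Key observation: after the grant the pool drops to (0, 2, 1), which still lets J7 finish first and unwind the rest.
Verifying the post-grant state step by step:
  pool = (0, 2, 1)
  J7: need (0, 1, 1) fits (0, 2, 1); releases (1, 1, 3), pool now (1, 3, 4)
  J3: need (1, 2, 1) fits (1, 3, 4); releases (0, 1, 0), pool now (1, 4, 4)
  J1: need (0, 1, 2) fits (1, 4, 4); releases (2, 1, 0), pool now (3, 5, 4)
  J8: need (2, 5, 3) fits (3, 5, 4); releases (1, 2, 0), pool now (4, 7, 4)
  J4: need (2, 6, 4) fits (4, 7, 4); releases (0, 1, 1), pool now (4, 8, 5)
  J9: need (1, 5, 0) fits (4, 8, 5); releases (0, 0, 1), pool now (4, 8, 6)


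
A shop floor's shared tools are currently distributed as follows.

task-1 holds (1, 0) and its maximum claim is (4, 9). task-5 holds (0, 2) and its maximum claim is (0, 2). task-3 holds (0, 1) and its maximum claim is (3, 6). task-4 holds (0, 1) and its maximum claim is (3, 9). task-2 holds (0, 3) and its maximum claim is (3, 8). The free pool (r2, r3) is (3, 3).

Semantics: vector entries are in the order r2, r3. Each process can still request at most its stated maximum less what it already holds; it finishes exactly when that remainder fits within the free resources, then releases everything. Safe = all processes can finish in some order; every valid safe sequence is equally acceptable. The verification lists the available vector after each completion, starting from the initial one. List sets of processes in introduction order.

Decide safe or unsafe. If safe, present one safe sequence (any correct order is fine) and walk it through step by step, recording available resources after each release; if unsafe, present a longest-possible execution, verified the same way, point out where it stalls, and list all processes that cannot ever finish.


SAFE. One safe sequence: task-5, task-2, task-3, task-1, task-4.
Key observation: the first exact fit in this order is task-2 — it needs (3, 5) with (3, 5) free, meeting a requested resource to the last unit.
Check, step by step:
  pool = (3, 3)
  run task-5 (needs (0, 0), free (3, 3)); after release of (0, 2) the pool is (3, 5)
  run task-2 (needs (3, 5), free (3, 5)); after release of (0, 3) the pool is (3, 8)
  run task-3 (needs (3, 5), free (3, 8)); after release of (0, 1) the pool is (3, 9)
  run task-1 (needs (3, 9), free (3, 9)); after release of (1, 0) the pool is (4, 9)
  run task-4 (needs (3, 8), free (4, 9)); after release of (0, 1) the pool is (4, 10)


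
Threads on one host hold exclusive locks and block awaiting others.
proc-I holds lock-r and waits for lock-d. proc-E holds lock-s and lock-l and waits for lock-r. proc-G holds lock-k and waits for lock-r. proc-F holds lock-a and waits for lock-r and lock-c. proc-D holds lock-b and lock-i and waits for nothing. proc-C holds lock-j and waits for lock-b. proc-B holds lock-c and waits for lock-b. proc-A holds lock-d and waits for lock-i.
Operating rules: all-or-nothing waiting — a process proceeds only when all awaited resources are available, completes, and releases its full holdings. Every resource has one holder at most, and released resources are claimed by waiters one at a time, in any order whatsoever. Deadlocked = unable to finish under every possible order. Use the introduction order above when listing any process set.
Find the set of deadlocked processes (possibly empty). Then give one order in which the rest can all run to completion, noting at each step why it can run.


No process is deadlocked.
Key observation: every chain of waits terminates; starting from the processes that wait on nothing, all the rest unlock in turn.
A valid finishing order for the others: proc-D, proc-A, proc-I, proc-B, proc-G, proc-E, proc-C, proc-F.
Step-by-step check:
  proc-D: no waits; runs immediately, freeing lock-b and lock-i
  proc-A: everything it awaited (lock-i) is free; runs, freeing lock-d
  proc-I: everything it awaited (lock-d) is free; runs, freeing lock-r
  proc-B: everything it awaited (lock-b) is free; runs, freeing lock-c
  proc-G: everything it awaited (lock-r) is free; runs, freeing lock-k
  proc-E: everything it awaited (lock-r) is free; runs, freeing lock-s and lock-l
  proc-C: everything it awaited (lock-b) is free; runs, freeing lock-j
  proc-F: everything it awaited (lock-r and lock-c) is free; runs, freeing lock-a


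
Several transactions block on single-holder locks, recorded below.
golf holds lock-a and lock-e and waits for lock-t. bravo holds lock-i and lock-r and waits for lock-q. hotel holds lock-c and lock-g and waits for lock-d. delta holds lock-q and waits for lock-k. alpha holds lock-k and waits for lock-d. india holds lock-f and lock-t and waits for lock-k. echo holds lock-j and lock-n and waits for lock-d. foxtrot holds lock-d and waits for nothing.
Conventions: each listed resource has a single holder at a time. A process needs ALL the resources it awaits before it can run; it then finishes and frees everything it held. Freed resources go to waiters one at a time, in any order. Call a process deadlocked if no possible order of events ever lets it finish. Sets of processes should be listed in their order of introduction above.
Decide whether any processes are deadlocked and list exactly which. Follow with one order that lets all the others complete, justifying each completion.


Nothing here is deadlocked.
Key observation: every chain of waits terminates; starting from the processes that wait on nothing, all the rest unlock in turn.
A valid finishing order for the others: foxtrot, alpha, india, hotel, golf, delta, echo, bravo.
Verifying each step:
  run foxtrot (it waits on nothing); releases lock-d
  run alpha (all its waits — lock-d — are resolved); releases lock-k
  run india (all its waits — lock-k — are resolved); releases lock-f and lock-t
  run hotel (all its waits — lock-d — are resolved); releases lock-c and lock-g
  run golf (all its waits — lock-t — are resolved); releases lock-a and lock-e
  run delta (all its waits — lock-k — are resolved); releases lock-q
  run echo (all its waits — lock-d — are resolved); releases lock-j and lock-n
  run bravo (all its waits — lock-q — are resolved); releases lock-i and lock-r


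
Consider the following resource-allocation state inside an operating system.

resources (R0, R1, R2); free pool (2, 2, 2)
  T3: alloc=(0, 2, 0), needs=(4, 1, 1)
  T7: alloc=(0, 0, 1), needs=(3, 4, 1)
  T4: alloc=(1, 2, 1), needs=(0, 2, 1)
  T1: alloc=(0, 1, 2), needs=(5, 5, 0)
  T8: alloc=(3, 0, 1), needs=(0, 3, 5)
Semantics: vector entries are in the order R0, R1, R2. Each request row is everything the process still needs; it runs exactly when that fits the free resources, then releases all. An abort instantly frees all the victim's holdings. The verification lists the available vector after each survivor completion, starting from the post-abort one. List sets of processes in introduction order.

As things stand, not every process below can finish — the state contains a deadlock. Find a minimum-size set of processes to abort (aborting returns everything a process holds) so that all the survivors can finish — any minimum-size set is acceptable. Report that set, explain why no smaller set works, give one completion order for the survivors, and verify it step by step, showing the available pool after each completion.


The answer: abort T1.
Key observation: before aborting T1, T8 was permanently blocked — no order could ever run it; afterwards it completes at step 2.
Minimality: the empty abort set fails — the state is deadlocked as it stands.
Survivors finish in the order: T4, T8, T3, T7. Step-by-step check (pool after the aborts first):
  pool = (2, 3, 4)
  T4: need (0, 2, 1) fits (2, 3, 4); releases (1, 2, 1), pool now (3, 5, 5)
  T8: need (0, 3, 5) fits (3, 5, 5); releases (3, 0, 1), pool now (6, 5, 6)
  T3: need (4, 1, 1) fits (6, 5, 6); releases (0, 2, 0), pool now (6, 7, 6)
  T7: need (3, 4, 1) fits (6, 7, 6); releases (0, 0, 1), pool now (6, 7, 7)


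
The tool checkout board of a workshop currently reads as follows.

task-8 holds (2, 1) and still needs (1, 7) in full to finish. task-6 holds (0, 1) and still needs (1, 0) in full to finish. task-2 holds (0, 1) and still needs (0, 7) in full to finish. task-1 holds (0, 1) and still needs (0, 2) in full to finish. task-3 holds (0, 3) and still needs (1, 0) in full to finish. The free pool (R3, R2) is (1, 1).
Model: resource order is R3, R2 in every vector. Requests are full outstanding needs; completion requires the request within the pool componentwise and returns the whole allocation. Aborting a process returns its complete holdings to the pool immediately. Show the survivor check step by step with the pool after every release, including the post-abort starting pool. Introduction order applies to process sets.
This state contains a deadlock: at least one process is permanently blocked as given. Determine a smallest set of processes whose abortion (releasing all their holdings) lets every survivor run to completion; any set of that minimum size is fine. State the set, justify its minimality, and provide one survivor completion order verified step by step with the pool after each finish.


Abort task-2.
Key observation: task-8 was stuck for good until task-2 gave back (0, 1); in the order shown it finishes at step 4.
Minimality: the empty abort set fails — the state is deadlocked as it stands.
The survivors complete as task-6, task-3, task-1, task-8. Verifying each step (starting from the post-abort pool):
  pool = (1, 2)
  task-6 needs (1, 0) <= (1, 2) -> finishes; pool += (0, 1) = (1, 3)
  task-3 needs (1, 0) <= (1, 3) -> finishes; pool += (0, 3) = (1, 6)
  task-1 needs (0, 2) <= (1, 6) -> finishes; pool += (0, 1) = (1, 7)
  task-8 needs (1, 7) <= (1, 7) -> finishes; pool += (2, 1) = (3, 8)


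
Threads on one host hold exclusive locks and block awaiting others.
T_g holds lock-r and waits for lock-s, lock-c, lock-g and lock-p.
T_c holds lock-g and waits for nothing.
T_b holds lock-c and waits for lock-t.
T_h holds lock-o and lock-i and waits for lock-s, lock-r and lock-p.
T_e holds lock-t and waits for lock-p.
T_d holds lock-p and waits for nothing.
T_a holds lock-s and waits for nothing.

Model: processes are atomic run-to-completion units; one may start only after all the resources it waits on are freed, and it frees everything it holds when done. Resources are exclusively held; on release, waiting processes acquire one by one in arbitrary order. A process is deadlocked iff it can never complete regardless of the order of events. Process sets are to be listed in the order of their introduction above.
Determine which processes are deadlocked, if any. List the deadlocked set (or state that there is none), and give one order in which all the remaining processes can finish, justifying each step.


The deadlocked set is empty.
Key observation: the wait relation is loop-free; peeling off processes with no waits unwinds the whole state.
One completion order for the rest: T_d, T_e, T_c, T_b, T_a, T_g, T_h.
Walking it through:
  run T_d (it waits on nothing); releases lock-p
  run T_e (all its waits — lock-p — are resolved); releases lock-t
  run T_c (it waits on nothing); releases lock-g
  run T_b (all its waits — lock-t — are resolved); releases lock-c
  run T_a (it waits on nothing); releases lock-s
  run T_g (all its waits — lock-s, lock-c, lock-g and lock-p — are resolved); releases lock-r
  run T_h (all its waits — lock-s, lock-r and lock-p — are resolved); releases lock-o and lock-i


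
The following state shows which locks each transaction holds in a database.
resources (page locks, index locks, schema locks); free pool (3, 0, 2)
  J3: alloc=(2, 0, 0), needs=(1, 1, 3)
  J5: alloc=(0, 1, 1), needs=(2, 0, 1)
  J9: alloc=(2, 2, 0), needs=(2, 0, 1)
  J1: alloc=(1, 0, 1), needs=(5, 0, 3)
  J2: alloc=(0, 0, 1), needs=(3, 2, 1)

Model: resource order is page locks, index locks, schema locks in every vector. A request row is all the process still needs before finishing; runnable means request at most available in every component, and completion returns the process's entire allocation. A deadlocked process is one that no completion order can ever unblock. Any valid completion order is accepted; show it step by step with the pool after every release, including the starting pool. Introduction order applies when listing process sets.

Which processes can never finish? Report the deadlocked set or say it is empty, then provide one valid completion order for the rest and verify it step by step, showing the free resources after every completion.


No process is deadlocked.
Key observation: the pool covers J9 at once, and every later process fits after earlier releases.
One completion order for the rest: J9, J2, J3, J1, J5. Check, step by step:
  pool = (3, 0, 2)
  J9: need (2, 0, 1) fits (3, 0, 2); releases (2, 2, 0), pool now (5, 2, 2)
  J2: need (3, 2, 1) fits (5, 2, 2); releases (0, 0, 1), pool now (5, 2, 3)
  J3: need (1, 1, 3) fits (5, 2, 3); releases (2, 0, 0), pool now (7, 2, 3)
  J1: need (5, 0, 3) fits (7, 2, 3); releases (1, 0, 1), pool now (8, 2, 4)
  J5: need (2, 0, 1) fits (8, 2, 4); releases (0, 1, 1), pool now (8, 3, 5)


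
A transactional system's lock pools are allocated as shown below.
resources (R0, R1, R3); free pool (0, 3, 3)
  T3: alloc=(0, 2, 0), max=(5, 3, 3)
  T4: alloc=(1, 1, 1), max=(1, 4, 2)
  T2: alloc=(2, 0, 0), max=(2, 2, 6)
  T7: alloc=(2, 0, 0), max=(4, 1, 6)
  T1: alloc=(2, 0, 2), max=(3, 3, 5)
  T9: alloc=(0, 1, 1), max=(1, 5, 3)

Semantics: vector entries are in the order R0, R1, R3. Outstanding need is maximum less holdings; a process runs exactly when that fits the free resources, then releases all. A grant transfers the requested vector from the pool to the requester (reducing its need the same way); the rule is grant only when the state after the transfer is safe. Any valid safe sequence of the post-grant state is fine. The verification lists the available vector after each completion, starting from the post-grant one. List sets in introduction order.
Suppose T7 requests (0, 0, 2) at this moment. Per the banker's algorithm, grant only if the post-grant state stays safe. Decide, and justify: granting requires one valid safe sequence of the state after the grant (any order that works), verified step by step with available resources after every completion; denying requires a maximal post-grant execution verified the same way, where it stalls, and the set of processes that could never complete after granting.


GRANT — the state after the grant stays safe, e.g. via T4, T9, T1, T7, T3, T2.
Key observation: after the grant the pool drops to (0, 3, 1), which still lets T4 finish first and unwind the rest.
Step-by-step check of the post-grant state:
  pool = (0, 3, 1)
  T4: need (0, 3, 1) fits (0, 3, 1); releases (1, 1, 1), pool now (1, 4, 2)
  T9: need (1, 4, 2) fits (1, 4, 2); releases (0, 1, 1), pool now (1, 5, 3)
  T1: need (1, 3, 3) fits (1, 5, 3); releases (2, 0, 2), pool now (3, 5, 5)
  T7: need (2, 1, 4) fits (3, 5, 5); releases (2, 0, 2), pool now (5, 5, 7)
  T3: need (5, 1, 3) fits (5, 5, 7); releases (0, 2, 0), pool now (5, 7, 7)
  T2: need (0, 2, 6) fits (5, 7, 7); releases (2, 0, 0), pool now (7, 7, 7)


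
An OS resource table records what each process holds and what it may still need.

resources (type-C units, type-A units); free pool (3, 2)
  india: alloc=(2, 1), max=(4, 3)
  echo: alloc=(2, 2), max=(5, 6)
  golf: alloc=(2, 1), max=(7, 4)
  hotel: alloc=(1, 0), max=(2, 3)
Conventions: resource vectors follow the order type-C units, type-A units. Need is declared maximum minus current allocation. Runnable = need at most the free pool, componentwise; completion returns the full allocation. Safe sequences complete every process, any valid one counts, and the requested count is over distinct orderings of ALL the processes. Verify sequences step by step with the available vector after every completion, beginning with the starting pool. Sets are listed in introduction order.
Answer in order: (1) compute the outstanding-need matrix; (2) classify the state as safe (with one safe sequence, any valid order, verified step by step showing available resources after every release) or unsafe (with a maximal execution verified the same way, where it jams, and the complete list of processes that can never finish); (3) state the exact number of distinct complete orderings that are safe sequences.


(1) Outstanding need per process (order type-C units, type-A units):
  india: (2, 2)
  echo: (3, 4)
  golf: (5, 3)
  hotel: (1, 3)
(2) SAFE — a valid safe sequence is india, golf, echo, hotel.
Key observation: the first exact fit in this order is india — it needs (2, 2) with (3, 2) free, meeting a requested resource to the last unit.
Step-by-step check:
  pool = (3, 2)
  india: need (2, 2) fits (3, 2); releases (2, 1), pool now (5, 3)
  golf: need (5, 3) fits (5, 3); releases (2, 1), pool now (7, 4)
  echo: need (3, 4) fits (7, 4); releases (2, 2), pool now (9, 6)
  hotel: need (1, 3) fits (9, 6); releases (1, 0), pool now (10, 6)
(3) Exactly 3 of the possible complete orderings are safe sequences.


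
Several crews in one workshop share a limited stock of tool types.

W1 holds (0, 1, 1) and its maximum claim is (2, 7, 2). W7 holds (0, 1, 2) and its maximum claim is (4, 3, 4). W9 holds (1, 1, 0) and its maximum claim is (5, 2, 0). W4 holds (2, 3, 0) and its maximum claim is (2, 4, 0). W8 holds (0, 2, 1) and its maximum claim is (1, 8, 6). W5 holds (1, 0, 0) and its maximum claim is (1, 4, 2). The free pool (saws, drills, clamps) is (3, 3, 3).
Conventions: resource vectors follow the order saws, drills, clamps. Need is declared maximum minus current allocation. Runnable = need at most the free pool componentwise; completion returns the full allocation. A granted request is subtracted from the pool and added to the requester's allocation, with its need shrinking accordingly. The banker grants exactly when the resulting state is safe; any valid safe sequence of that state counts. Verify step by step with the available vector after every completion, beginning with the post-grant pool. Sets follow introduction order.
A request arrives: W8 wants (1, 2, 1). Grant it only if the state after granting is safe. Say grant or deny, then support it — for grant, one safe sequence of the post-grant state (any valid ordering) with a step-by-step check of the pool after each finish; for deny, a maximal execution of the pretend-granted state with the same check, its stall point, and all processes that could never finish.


GRANT: granting preserves safety; a valid post-grant sequence is W4, W7, W9, W8, W1, W5.
Key observation: the grant leaves (2, 1, 2) free — enough for W4, whose release restarts the cascade.
Step-by-step check of the post-grant state:
  pool = (2, 1, 2)
  W4: need (0, 1, 0) fits (2, 1, 2); releases (2, 3, 0), pool now (4, 4, 2)
  W7: need (4, 2, 2) fits (4, 4, 2); releases (0, 1, 2), pool now (4, 5, 4)
  W9: need (4, 1, 0) fits (4, 5, 4); releases (1, 1, 0), pool now (5, 6, 4)
  W8: need (0, 4, 4) fits (5, 6, 4); releases (1, 4, 2), pool now (6, 10, 6)
  W1: need (2, 6, 1) fits (6, 10, 6); releases (0, 1, 1), pool now (6, 11, 7)
  W5: need (0, 4, 2) fits (6, 11, 7); releases (1, 0, 0), pool now (7, 11, 7)


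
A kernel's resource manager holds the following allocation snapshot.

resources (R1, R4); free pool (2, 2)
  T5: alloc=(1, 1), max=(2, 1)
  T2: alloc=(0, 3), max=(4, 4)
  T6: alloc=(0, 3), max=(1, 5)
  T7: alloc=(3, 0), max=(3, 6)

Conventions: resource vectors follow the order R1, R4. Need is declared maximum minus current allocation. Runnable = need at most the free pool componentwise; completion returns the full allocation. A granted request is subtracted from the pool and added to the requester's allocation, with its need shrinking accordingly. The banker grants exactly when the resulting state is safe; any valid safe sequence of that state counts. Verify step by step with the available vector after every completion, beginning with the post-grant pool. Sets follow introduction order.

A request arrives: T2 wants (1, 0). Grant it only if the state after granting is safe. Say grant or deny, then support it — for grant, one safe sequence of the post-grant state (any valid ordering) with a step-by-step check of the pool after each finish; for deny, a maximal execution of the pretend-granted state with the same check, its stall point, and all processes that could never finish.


GRANT. The post-grant state is safe; one safe sequence: T6, T5, T7, T2.
Key observation: even at the reduced pool (1, 2), T6 fits immediately, so safety survives the grant.
Check on the post-grant state, step by step:
  pool = (1, 2)
  run T6 (needs (1, 2), free (1, 2)); after release of (0, 3) the pool is (1, 5)
  run T5 (needs (1, 0), free (1, 5)); after release of (1, 1) the pool is (2, 6)
  run T7 (needs (0, 6), free (2, 6)); after release of (3, 0) the pool is (5, 6)
  run T2 (needs (3, 1), free (5, 6)); after release of (1, 3) the pool is (6, 9)


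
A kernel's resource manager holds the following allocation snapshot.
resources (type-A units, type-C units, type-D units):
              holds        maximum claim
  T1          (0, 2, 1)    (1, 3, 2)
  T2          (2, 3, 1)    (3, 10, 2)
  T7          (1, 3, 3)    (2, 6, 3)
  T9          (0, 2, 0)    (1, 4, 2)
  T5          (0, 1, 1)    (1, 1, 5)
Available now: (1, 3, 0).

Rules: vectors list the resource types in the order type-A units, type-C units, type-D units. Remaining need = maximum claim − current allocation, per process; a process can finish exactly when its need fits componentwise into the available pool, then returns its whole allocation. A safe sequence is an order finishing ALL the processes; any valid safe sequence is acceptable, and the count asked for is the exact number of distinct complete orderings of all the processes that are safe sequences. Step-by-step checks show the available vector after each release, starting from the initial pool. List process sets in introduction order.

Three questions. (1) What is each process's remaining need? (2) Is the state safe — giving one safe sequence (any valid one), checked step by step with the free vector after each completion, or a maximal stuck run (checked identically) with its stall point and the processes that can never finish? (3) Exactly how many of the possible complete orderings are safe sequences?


(1) Outstanding need per process (order type-A units, type-C units, type-D units):
  T1: (1, 1, 1)
  T2: (1, 7, 1)
  T7: (1, 3, 0)
  T9: (1, 2, 2)
  T5: (1, 0, 4)
(2) The state is SAFE; one workable sequence: T7, T1, T5, T9, T2.
Key observation: the order's first zero-slack moment is T7 ((1, 3, 0) needed, (1, 3, 0) free — a requested resource with nothing to spare).
Check, step by step:
  pool = (1, 3, 0)
  run T7 (needs (1, 3, 0), free (1, 3, 0)); after release of (1, 3, 3) the pool is (2, 6, 3)
  run T1 (needs (1, 1, 1), free (2, 6, 3)); after release of (0, 2, 1) the pool is (2, 8, 4)
  run T5 (needs (1, 0, 4), free (2, 8, 4)); after release of (0, 1, 1) the pool is (2, 9, 5)
  run T9 (needs (1, 2, 2), free (2, 9, 5)); after release of (0, 2, 0) the pool is (2, 11, 5)
  run T2 (needs (1, 7, 1), free (2, 11, 5)); after release of (2, 3, 1) the pool is (4, 14, 6)
(3) Precisely 10 of the possible complete orderings are safe sequences.


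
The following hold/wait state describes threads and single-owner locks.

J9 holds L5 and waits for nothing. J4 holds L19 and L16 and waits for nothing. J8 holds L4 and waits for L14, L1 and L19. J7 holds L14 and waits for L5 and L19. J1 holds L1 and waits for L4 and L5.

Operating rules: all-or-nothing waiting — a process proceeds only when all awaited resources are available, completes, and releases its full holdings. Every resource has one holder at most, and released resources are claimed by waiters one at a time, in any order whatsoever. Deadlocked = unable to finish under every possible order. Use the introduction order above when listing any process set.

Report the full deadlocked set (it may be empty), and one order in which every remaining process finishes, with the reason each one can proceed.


The deadlocked set is J8 and J1.
Key observation: the loop J8 -> J1 -> J8 blocks itself forever; no other process is dragged down with it.
A valid finishing order for the others: J4, J9, J7.
Step-by-step check:
  J4: no waits; runs immediately, freeing L19 and L16
  J9: no waits; runs immediately, freeing L5
  run J7 (all its waits — L5 and L19 — are resolved); releases L14
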